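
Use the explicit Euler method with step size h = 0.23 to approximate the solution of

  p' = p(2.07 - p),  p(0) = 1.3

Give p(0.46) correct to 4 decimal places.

1.7202

Euler: p_{n+1} = p_n + h·f(x_n, p_n).
x=0.000000, p=1.300000: f=1.001000 → p ← 1.300000 + 0.23·1.001000 = 1.530230
x=0.230000, p=1.530230: f=0.825972 → p ← 1.530230 + 0.23·0.825972 = 1.720204
p(0.46) ≈ 1.7202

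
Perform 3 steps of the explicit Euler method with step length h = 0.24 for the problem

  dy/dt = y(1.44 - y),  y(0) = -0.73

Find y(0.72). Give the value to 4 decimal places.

Euler: y_{n+1} = y_n + h·f(t_n, y_n).
t=0.000000, y=-0.730000: f=-1.584100 → y ← -0.730000 + 0.24·(-1.584100) = -1.110184
t=0.240000, y=-1.110184: f=-2.831173 → y ← -1.110184 + 0.24·(-2.831173) = -1.789666
t=0.480000, y=-1.789666: f=-5.780022 → y ← -1.789666 + 0.24·(-5.780022) = -3.176871
y(0.72) ≈ -3.1769

-3.1769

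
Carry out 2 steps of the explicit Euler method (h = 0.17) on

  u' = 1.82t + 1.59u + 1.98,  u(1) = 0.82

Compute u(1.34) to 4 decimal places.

Euler: u_{n+1} = u_n + h·f(t_n, u_n).
t=1.000000, u=0.820000: f=5.103800 → u ← 0.820000 + 0.17·5.103800 = 1.687646
t=1.170000, u=1.687646: f=6.792757 → u ← 1.687646 + 0.17·6.792757 = 2.842415
u(1.34) ≈ 2.8424

2.8424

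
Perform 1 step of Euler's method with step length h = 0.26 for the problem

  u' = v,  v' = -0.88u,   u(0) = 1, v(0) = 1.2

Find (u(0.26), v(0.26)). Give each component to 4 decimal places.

1.3120, 0.9712

Euler on (u,v): u_{n+1} = u_n + h·u', v_{n+1} = v_n + h·v'.
0.000000: (1.000000, 1.200000); f=(1.200000, -0.880000) → (1.312000, 0.971200)
(u(0.26), v(0.26)) ≈ (1.3120, 0.9712)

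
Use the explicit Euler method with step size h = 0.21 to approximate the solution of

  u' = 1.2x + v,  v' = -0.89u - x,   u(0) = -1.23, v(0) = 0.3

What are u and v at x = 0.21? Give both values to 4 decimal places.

-1.1670, 0.5299

Euler on (u,v): u_{n+1} = u_n + h·u', v_{n+1} = v_n + h·v'.
0.000000: (-1.230000, 0.300000); f=(0.300000, 1.094700) → (-1.167000, 0.529887)
(u(0.21), v(0.21)) ≈ (-1.1670, 0.5299)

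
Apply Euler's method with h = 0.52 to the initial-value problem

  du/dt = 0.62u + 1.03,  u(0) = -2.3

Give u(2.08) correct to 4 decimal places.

Euler: u_{n+1} = u_n + h·f(t_n, u_n).
t=0.000000, u=-2.300000: f=-0.396000 → u ← -2.300000 + 0.52·(-0.396000) = -2.505920
t=0.520000, u=-2.505920: f=-0.523670 → u ← -2.505920 + 0.52·(-0.523670) = -2.778229
t=1.040000, u=-2.778229: f=-0.692502 → u ← -2.778229 + 0.52·(-0.692502) = -3.138330
t=1.560000, u=-3.138330: f=-0.915764 → u ← -3.138330 + 0.52·(-0.915764) = -3.614527
u(2.08) ≈ -3.6145

-3.6145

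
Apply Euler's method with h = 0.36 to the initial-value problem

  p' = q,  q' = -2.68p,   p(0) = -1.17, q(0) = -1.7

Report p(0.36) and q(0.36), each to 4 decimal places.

Euler on (p,q): p_{n+1} = p_n + h·p', q_{n+1} = q_n + h·q'.
0.000000: (-1.170000, -1.700000); f=(-1.700000, 3.135600) → (-1.782000, -0.571184)
(p(0.36), q(0.36)) ≈ (-1.7820, -0.5712)

-1.7820, -0.5712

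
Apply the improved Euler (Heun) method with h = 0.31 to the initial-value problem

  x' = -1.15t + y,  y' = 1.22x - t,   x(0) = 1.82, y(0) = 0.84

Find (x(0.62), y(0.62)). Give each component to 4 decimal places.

Heun on (x,y): k1 = f(t_n, state_n); k2 = f(t_n + h, state_n + h·k1); state_{n+1} = state_n + (h/2)·(k1 + k2).
0.000000: (1.820000, 0.840000)
  k1 = (0.840000, 2.220400)
  predictor → (2.080400, 1.528324)
  k2 = (1.171824, 2.228088)
  → (2.131833, 1.529516)
0.310000: (2.131833, 1.529516)
  k1 = (1.173016, 2.290836)
  predictor → (2.495468, 2.239675)
  k2 = (1.526675, 2.424470)
  → (2.550285, 2.260388)
(x(0.62), y(0.62)) ≈ (2.5503, 2.2604)

2.5503, 2.2604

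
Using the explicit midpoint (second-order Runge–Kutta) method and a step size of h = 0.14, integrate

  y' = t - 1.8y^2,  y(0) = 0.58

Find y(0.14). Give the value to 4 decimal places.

0.5170

Midpoint: k1 = f(t_n, y_n); k2 = f(t_n + h/2, y_n + (h/2)·k1); y_{n+1} = y_n + h·k2.
t=0.000000, y=0.580000:
  k1 = f(0.000000, 0.580000) = -0.605520
  k2 = f(0.070000, 0.537614) = -0.450251
  y ← 0.580000 + 0.14·(-0.450251) = 0.516965
y(0.14) ≈ 0.5170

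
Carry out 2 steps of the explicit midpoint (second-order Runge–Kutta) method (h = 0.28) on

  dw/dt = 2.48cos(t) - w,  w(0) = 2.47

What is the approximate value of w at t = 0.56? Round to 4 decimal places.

2.4125

Midpoint: k1 = f(t_n, w_n); k2 = f(t_n + h/2, w_n + (h/2)·k1); w_{n+1} = w_n + h·k2.
t=0.000000, w=2.470000:
  k1 = f(0.000000, 2.470000) = 0.010000
  k2 = f(0.140000, 2.471400) = -0.015664
  w ← 2.470000 + 0.28·(-0.015664) = 2.465614
t=0.280000, w=2.465614:
  k1 = f(0.280000, 2.465614) = -0.082197
  k2 = f(0.420000, 2.454106) = -0.189646
  w ← 2.465614 + 0.28·(-0.189646) = 2.412513
w(0.56) ≈ 2.4125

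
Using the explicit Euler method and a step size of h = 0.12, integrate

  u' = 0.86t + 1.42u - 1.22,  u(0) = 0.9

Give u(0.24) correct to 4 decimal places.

0.9275

Euler: u_{n+1} = u_n + h·f(t_n, u_n).
t=0.000000, u=0.900000: f=0.058000 → u ← 0.900000 + 0.12·0.058000 = 0.906960
t=0.120000, u=0.906960: f=0.171083 → u ← 0.906960 + 0.12·0.171083 = 0.927490
u(0.24) ≈ 0.9275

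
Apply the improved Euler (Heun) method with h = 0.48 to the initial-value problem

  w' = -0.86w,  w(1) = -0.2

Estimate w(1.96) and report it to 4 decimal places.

-0.0904

Heun: k1 = f(x_n, w_n); k2 = f(x_n + h, w_n + h·k1); w_{n+1} = w_n + (h/2)·(k1 + k2).
x=1.000000, w=-0.200000:
  k1 = f(1.000000, -0.200000) = 0.172000
  k2 = f(1.480000, -0.117440) = 0.100998
  w ← -0.200000 + (0.48/2)·(0.172000 + 0.100998) = -0.134480
x=1.480000, w=-0.134480:
  k1 = f(1.480000, -0.134480) = 0.115653
  k2 = f(1.960000, -0.078967) = 0.067912
  w ← -0.134480 + (0.48/2)·(0.115653 + 0.067912) = -0.090425
w(1.96) ≈ -0.0904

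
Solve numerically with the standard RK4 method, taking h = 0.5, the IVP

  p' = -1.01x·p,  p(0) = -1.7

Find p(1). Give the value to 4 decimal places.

-1.0259

RK4: k1 = f(x_n, p_n); k2 = f(x_n + h/2, p_n + (h/2)·k1); k3 = f(x_n + h/2, p_n + (h/2)·k2); k4 = f(x_n + h, p_n + h·k3); p_{n+1} = p_n + (h/6)·(k1 + 2k2 + 2k3 + k4).
x=0.000000, p=-1.700000:
  k1 = f(0.000000, -1.700000) = 0.000000
  k2 = f(0.250000, -1.700000) = 0.429250
  k3 = f(0.250000, -1.592688) = 0.402154
  k4 = f(0.500000, -1.498923) = 0.756956
  p ← -1.700000 + (0.5/6)·(k1 + 2k2 + 2k3 + k4) = -1.498353
x=0.500000, p=-1.498353:
  k1 = f(0.500000, -1.498353) = 0.756668
  k2 = f(0.750000, -1.309186) = 0.991708
  k3 = f(0.750000, -1.250426) = 0.947198
  k4 = f(1.000000, -1.024754) = 1.035002
  p ← -1.498353 + (0.5/6)·(k1 + 2k2 + 2k3 + k4) = -1.025896
p(1) ≈ -1.0259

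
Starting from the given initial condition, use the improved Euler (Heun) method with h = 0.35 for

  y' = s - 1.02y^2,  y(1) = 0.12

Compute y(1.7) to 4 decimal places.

Heun: k1 = f(s_n, y_n); k2 = f(s_n + h, y_n + h·k1); y_{n+1} = y_n + (h/2)·(k1 + k2).
s=1.000000, y=0.120000:
  k1 = f(1.000000, 0.120000) = 0.985312
  k2 = f(1.350000, 0.464859) = 1.129584
  y ← 0.120000 + (0.35/2)·(0.985312 + 1.129584) = 0.490107
s=1.350000, y=0.490107:
  k1 = f(1.350000, 0.490107) = 1.104991
  k2 = f(1.700000, 0.876854) = 0.915750
  y ← 0.490107 + (0.35/2)·(1.104991 + 0.915750) = 0.843737
y(1.7) ≈ 0.8437

0.8437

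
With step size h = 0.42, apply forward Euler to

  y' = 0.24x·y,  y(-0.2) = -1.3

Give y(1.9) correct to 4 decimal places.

-1.7630

Euler: y_{n+1} = y_n + h·f(x_n, y_n).
x=-0.200000, y=-1.300000: f=0.062400 → y ← -1.300000 + 0.42·0.062400 = -1.273792
x=0.220000, y=-1.273792: f=-0.067256 → y ← -1.273792 + 0.42·(-0.067256) = -1.302040
x=0.640000, y=-1.302040: f=-0.199993 → y ← -1.302040 + 0.42·(-0.199993) = -1.386037
x=1.060000, y=-1.386037: f=-0.352608 → y ← -1.386037 + 0.42·(-0.352608) = -1.534132
x=1.480000, y=-1.534132: f=-0.544924 → y ← -1.534132 + 0.42·(-0.544924) = -1.763000
y(1.9) ≈ -1.7630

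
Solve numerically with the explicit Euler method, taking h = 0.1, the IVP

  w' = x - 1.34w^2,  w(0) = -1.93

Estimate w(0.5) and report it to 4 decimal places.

Euler: w_{n+1} = w_n + h·f(x_n, w_n).
x=0.000000, w=-1.930000: f=-4.991366 → w ← -1.930000 + 0.1·(-4.991366) = -2.429137
x=0.100000, w=-2.429137: f=-7.806944 → w ← -2.429137 + 0.1·(-7.806944) = -3.209831
x=0.200000, w=-3.209831: f=-13.606040 → w ← -3.209831 + 0.1·(-13.606040) = -4.570435
x=0.300000, w=-4.570435: f=-27.691095 → w ← -4.570435 + 0.1·(-27.691095) = -7.339545
x=0.400000, w=-7.339545: f=-71.784344 → w ← -7.339545 + 0.1·(-71.784344) = -14.517979
w(0.5) ≈ -14.5180

-14.5180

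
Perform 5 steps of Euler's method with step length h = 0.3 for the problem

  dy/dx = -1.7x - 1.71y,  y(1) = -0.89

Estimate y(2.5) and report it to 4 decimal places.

Euler: y_{n+1} = y_n + h·f(x_n, y_n).
x=1.000000, y=-0.890000: f=-0.178100 → y ← -0.890000 + 0.3·(-0.178100) = -0.943430
x=1.300000, y=-0.943430: f=-0.596735 → y ← -0.943430 + 0.3·(-0.596735) = -1.122450
x=1.600000, y=-1.122450: f=-0.800610 → y ← -1.122450 + 0.3·(-0.800610) = -1.362633
x=1.900000, y=-1.362633: f=-0.899897 → y ← -1.362633 + 0.3·(-0.899897) = -1.632602
x=2.200000, y=-1.632602: f=-0.948250 → y ← -1.632602 + 0.3·(-0.948250) = -1.917077
y(2.5) ≈ -1.9171

-1.9171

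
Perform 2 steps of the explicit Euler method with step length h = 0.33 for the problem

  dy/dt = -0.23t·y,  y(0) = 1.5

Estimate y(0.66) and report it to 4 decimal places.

Euler: y_{n+1} = y_n + h·f(t_n, y_n).
t=0.000000, y=1.500000: f=0.000000 → y ← 1.500000 + 0.33·0.000000 = 1.500000
t=0.330000, y=1.500000: f=-0.113850 → y ← 1.500000 + 0.33·(-0.113850) = 1.462430
y(0.66) ≈ 1.4624

1.4624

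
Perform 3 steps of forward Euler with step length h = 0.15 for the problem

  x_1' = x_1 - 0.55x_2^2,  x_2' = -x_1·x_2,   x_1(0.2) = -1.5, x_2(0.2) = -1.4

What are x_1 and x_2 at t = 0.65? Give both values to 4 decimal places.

Euler on (x_1,x_2): x_1_{n+1} = x_1_n + h·x_1', x_2_{n+1} = x_2_n + h·x_2'.
0.200000: (-1.500000, -1.400000); f=(-2.578000, -2.100000) → (-1.886700, -1.715000)
0.350000: (-1.886700, -1.715000); f=(-3.504374, -3.235691) → (-2.412356, -2.200354)
0.500000: (-2.412356, -2.200354); f=(-5.075212, -5.308036) → (-3.173638, -2.996559)
(x_1(0.65), x_2(0.65)) ≈ (-3.1736, -2.9966)

-3.1736, -2.9966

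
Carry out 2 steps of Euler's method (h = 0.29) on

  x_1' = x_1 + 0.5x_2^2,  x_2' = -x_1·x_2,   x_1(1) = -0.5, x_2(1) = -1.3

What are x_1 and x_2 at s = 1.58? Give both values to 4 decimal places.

Euler on (x_1,x_2): x_1_{n+1} = x_1_n + h·x_1', x_2_{n+1} = x_2_n + h·x_2'.
1.000000: (-0.500000, -1.300000); f=(0.345000, -0.650000) → (-0.399950, -1.488500)
1.290000: (-0.399950, -1.488500); f=(0.707866, -0.595326) → (-0.194669, -1.661144)
(x_1(1.58), x_2(1.58)) ≈ (-0.1947, -1.6611)

-0.1947, -1.6611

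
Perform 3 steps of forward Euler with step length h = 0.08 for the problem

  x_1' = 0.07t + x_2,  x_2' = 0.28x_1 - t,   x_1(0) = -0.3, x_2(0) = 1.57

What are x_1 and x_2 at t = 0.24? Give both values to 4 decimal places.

Euler on (x_1,x_2): x_1_{n+1} = x_1_n + h·x_1', x_2_{n+1} = x_2_n + h·x_2'.
0.000000: (-0.300000, 1.570000); f=(1.570000, -0.084000) → (-0.174400, 1.563280)
0.080000: (-0.174400, 1.563280); f=(1.568880, -0.128832) → (-0.048890, 1.552973)
0.160000: (-0.048890, 1.552973); f=(1.564173, -0.173689) → (0.076244, 1.539078)
(x_1(0.24), x_2(0.24)) ≈ (0.0762, 1.5391)

0.0762, 1.5391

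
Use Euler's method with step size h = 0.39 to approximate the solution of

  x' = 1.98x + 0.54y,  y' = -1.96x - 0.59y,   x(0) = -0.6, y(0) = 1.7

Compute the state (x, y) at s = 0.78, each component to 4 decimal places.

-0.8777, 1.8999

Euler on (x,y): x_{n+1} = x_n + h·x', y_{n+1} = y_n + h·y'.
0.000000: (-0.600000, 1.700000); f=(-0.270000, 0.173000) → (-0.705300, 1.767470)
0.390000: (-0.705300, 1.767470); f=(-0.442060, 0.339581) → (-0.877703, 1.899906)
(x(0.78), y(0.78)) ≈ (-0.8777, 1.8999)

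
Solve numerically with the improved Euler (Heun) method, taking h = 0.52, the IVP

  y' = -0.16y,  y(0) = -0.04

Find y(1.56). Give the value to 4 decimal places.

-0.0312

Heun: k1 = f(x_n, y_n); k2 = f(x_n + h, y_n + h·k1); y_{n+1} = y_n + (h/2)·(k1 + k2).
x=0.000000, y=-0.040000:
  k1 = f(0.000000, -0.040000) = 0.006400
  k2 = f(0.520000, -0.036672) = 0.005868
  y ← -0.040000 + (0.52/2)·(0.006400 + 0.005868) = -0.036810
x=0.520000, y=-0.036810:
  k1 = f(0.520000, -0.036810) = 0.005890
  k2 = f(1.040000, -0.033748) = 0.005400
  y ← -0.036810 + (0.52/2)·(0.005890 + 0.005400) = -0.033875
x=1.040000, y=-0.033875:
  k1 = f(1.040000, -0.033875) = 0.005420
  k2 = f(1.560000, -0.031057) = 0.004969
  y ← -0.033875 + (0.52/2)·(0.005420 + 0.004969) = -0.031174
y(1.56) ≈ -0.0312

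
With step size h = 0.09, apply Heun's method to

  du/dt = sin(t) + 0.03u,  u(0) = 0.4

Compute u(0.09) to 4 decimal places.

0.4051

Heun: k1 = f(t_n, u_n); k2 = f(t_n + h, u_n + h·k1); u_{n+1} = u_n + (h/2)·(k1 + k2).
t=0.000000, u=0.400000:
  k1 = f(0.000000, 0.400000) = 0.012000
  k2 = f(0.090000, 0.401080) = 0.101911
  u ← 0.400000 + (0.09/2)·(0.012000 + 0.101911) = 0.405126
u(0.09) ≈ 0.4051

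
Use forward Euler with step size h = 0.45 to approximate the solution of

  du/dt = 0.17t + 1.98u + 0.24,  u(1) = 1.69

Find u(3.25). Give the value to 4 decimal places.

Euler: u_{n+1} = u_n + h·f(t_n, u_n).
t=1.000000, u=1.690000: f=3.756200 → u ← 1.690000 + 0.45·3.756200 = 3.380290
t=1.450000, u=3.380290: f=7.179474 → u ← 3.380290 + 0.45·7.179474 = 6.611053
t=1.900000, u=6.611053: f=13.652886 → u ← 6.611053 + 0.45·13.652886 = 12.754852
t=2.350000, u=12.754852: f=25.894107 → u ← 12.754852 + 0.45·25.894107 = 24.407200
t=2.800000, u=24.407200: f=49.042256 → u ← 24.407200 + 0.45·49.042256 = 46.476215
u(3.25) ≈ 46.4762

46.4762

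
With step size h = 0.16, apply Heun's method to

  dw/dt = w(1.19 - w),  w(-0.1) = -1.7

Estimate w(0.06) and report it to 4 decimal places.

Heun: k1 = f(t_n, w_n); k2 = f(t_n + h, w_n + h·k1); w_{n+1} = w_n + (h/2)·(k1 + k2).
t=-0.100000, w=-1.700000:
  k1 = f(-0.100000, -1.700000) = -4.913000
  k2 = f(0.060000, -2.486080) = -9.139029
  w ← -1.700000 + (0.16/2)·(-4.913000 + (-9.139029)) = -2.824162
w(0.06) ≈ -2.8242

-2.8242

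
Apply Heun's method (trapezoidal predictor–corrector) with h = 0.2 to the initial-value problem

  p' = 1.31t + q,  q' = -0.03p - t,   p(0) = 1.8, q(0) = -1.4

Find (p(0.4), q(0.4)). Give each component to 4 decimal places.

1.3328, -1.4985

Heun on (p,q): k1 = f(t_n, state_n); k2 = f(t_n + h, state_n + h·k1); state_{n+1} = state_n + (h/2)·(k1 + k2).
0.000000: (1.800000, -1.400000)
  k1 = (-1.400000, -0.054000)
  predictor → (1.520000, -1.410800)
  k2 = (-1.148800, -0.245600)
  → (1.545120, -1.429960)
0.200000: (1.545120, -1.429960)
  k1 = (-1.167960, -0.246354)
  predictor → (1.311528, -1.479231)
  k2 = (-0.955231, -0.439346)
  → (1.332801, -1.498530)
(p(0.4), q(0.4)) ≈ (1.3328, -1.4985)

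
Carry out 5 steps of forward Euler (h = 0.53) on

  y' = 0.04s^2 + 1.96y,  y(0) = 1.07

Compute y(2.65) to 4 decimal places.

Euler: y_{n+1} = y_n + h·f(s_n, y_n).
s=0.000000, y=1.070000: f=2.097200 → y ← 1.070000 + 0.53·2.097200 = 2.181516
s=0.530000, y=2.181516: f=4.287007 → y ← 2.181516 + 0.53·4.287007 = 4.453630
s=1.060000, y=4.453630: f=8.774059 → y ← 4.453630 + 0.53·8.774059 = 9.103881
s=1.590000, y=9.103881: f=17.944731 → y ← 9.103881 + 0.53·17.944731 = 18.614588
s=2.120000, y=18.614588: f=36.664369 → y ← 18.614588 + 0.53·36.664369 = 38.046704
y(2.65) ≈ 38.0467

38.0467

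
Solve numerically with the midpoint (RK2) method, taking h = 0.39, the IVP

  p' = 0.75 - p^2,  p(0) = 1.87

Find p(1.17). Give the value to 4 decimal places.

Midpoint: k1 = f(t_n, p_n); k2 = f(t_n + h/2, p_n + (h/2)·k1); p_{n+1} = p_n + h·k2.
t=0.000000, p=1.870000:
  k1 = f(0.000000, 1.870000) = -2.746900
  k2 = f(0.195000, 1.334354) = -1.030502
  p ← 1.870000 + 0.39·(-1.030502) = 1.468104
t=0.390000, p=1.468104:
  k1 = f(0.390000, 1.468104) = -1.405330
  k2 = f(0.585000, 1.194065) = -0.675791
  p ← 1.468104 + 0.39·(-0.675791) = 1.204546
t=0.780000, p=1.204546:
  k1 = f(0.780000, 1.204546) = -0.700931
  k2 = f(0.975000, 1.067864) = -0.390334
  p ← 1.204546 + 0.39·(-0.390334) = 1.052315
p(1.17) ≈ 1.0523

1.0523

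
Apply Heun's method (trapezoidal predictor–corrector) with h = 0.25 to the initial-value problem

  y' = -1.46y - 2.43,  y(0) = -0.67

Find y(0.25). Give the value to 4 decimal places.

Heun: k1 = f(x_n, y_n); k2 = f(x_n + h, y_n + h·k1); y_{n+1} = y_n + (h/2)·(k1 + k2).
x=0.000000, y=-0.670000:
  k1 = f(0.000000, -0.670000) = -1.451800
  k2 = f(0.250000, -1.032950) = -0.921893
  y ← -0.670000 + (0.25/2)·(-1.451800 + (-0.921893)) = -0.966712
y(0.25) ≈ -0.9667

-0.9667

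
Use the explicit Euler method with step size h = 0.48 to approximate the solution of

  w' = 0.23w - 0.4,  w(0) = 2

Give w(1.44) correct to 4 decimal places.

Euler: w_{n+1} = w_n + h·f(x_n, w_n).
x=0.000000, w=2.000000: f=0.060000 → w ← 2.000000 + 0.48·0.060000 = 2.028800
x=0.480000, w=2.028800: f=0.066624 → w ← 2.028800 + 0.48·0.066624 = 2.060780
x=0.960000, w=2.060780: f=0.073979 → w ← 2.060780 + 0.48·0.073979 = 2.096290
w(1.44) ≈ 2.0963

2.0963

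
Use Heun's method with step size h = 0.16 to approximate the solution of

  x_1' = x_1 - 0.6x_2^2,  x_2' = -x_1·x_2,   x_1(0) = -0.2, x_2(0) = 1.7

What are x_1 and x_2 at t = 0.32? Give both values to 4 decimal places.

-1.0007, 2.0240

Heun on (x_1,x_2): k1 = f(t_n, state_n); k2 = f(t_n + h, state_n + h·k1); state_{n+1} = state_n + (h/2)·(k1 + k2).
0.000000: (-0.200000, 1.700000)
  k1 = (-1.934000, 0.340000)
  predictor → (-0.509440, 1.754400)
  k2 = (-2.356192, 0.893762)
  → (-0.543215, 1.798701)
0.160000: (-0.543215, 1.798701)
  k1 = (-2.484410, 0.977082)
  predictor → (-0.940721, 1.955034)
  k2 = (-3.234016, 1.839142)
  → (-1.000689, 2.023999)
(x_1(0.32), x_2(0.32)) ≈ (-1.0007, 2.0240)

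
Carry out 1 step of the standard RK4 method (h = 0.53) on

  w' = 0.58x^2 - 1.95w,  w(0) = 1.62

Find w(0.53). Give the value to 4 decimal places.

0.6131

RK4: k1 = f(x_n, w_n); k2 = f(x_n + h/2, w_n + (h/2)·k1); k3 = f(x_n + h/2, w_n + (h/2)·k2); k4 = f(x_n + h, w_n + h·k3); w_{n+1} = w_n + (h/6)·(k1 + 2k2 + 2k3 + k4).
x=0.000000, w=1.620000:
  k1 = f(0.000000, 1.620000) = -3.159000
  k2 = f(0.265000, 0.782865) = -1.485856
  k3 = f(0.265000, 1.226248) = -2.350453
  k4 = f(0.530000, 0.374260) = -0.566885
  w ← 1.620000 + (0.53/6)·(k1 + 2k2 + 2k3 + k4) = 0.613132
w(0.53) ≈ 0.6131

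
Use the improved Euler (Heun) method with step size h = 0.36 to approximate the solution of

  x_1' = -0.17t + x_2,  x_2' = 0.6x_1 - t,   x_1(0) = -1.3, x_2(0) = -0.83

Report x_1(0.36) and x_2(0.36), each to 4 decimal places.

-1.6604, -1.2079

Heun on (x_1,x_2): k1 = f(t_n, state_n); k2 = f(t_n + h, state_n + h·k1); state_{n+1} = state_n + (h/2)·(k1 + k2).
0.000000: (-1.300000, -0.830000)
  k1 = (-0.830000, -0.780000)
  predictor → (-1.598800, -1.110800)
  k2 = (-1.172000, -1.319280)
  → (-1.660360, -1.207870)
(x_1(0.36), x_2(0.36)) ≈ (-1.6604, -1.2079)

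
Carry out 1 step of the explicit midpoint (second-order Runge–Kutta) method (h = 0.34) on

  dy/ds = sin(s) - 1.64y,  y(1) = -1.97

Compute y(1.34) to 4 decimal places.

Midpoint: k1 = f(s_n, y_n); k2 = f(s_n + h/2, y_n + (h/2)·k1); y_{n+1} = y_n + h·k2.
s=1.000000, y=-1.970000:
  k1 = f(1.000000, -1.970000) = 4.072271
  k2 = f(1.170000, -1.277714) = 3.016201
  y ← -1.970000 + 0.34·3.016201 = -0.944492
y(1.34) ≈ -0.9445

-0.9445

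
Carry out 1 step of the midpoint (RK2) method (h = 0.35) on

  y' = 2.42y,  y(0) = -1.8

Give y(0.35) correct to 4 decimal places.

Midpoint: k1 = f(t_n, y_n); k2 = f(t_n + h/2, y_n + (h/2)·k1); y_{n+1} = y_n + h·k2.
t=0.000000, y=-1.800000:
  k1 = f(0.000000, -1.800000) = -4.356000
  k2 = f(0.175000, -2.562300) = -6.200766
  y ← -1.800000 + 0.35·(-6.200766) = -3.970268
y(0.35) ≈ -3.9703

-3.9703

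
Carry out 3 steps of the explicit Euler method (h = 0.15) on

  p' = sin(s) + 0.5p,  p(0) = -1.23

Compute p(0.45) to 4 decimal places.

Euler: p_{n+1} = p_n + h·f(s_n, p_n).
s=0.000000, p=-1.230000: f=-0.615000 → p ← -1.230000 + 0.15·(-0.615000) = -1.322250
s=0.150000, p=-1.322250: f=-0.511687 → p ← -1.322250 + 0.15·(-0.511687) = -1.399003
s=0.300000, p=-1.399003: f=-0.403981 → p ← -1.399003 + 0.15·(-0.403981) = -1.459600
p(0.45) ≈ -1.4596

-1.4596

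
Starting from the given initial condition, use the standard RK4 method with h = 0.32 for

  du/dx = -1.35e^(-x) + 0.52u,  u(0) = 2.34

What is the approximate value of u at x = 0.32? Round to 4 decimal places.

RK4: k1 = f(x_n, u_n); k2 = f(x_n + h/2, u_n + (h/2)·k1); k3 = f(x_n + h/2, u_n + (h/2)·k2); k4 = f(x_n + h, u_n + h·k3); u_{n+1} = u_n + (h/6)·(k1 + 2k2 + 2k3 + k4).
x=0.000000, u=2.340000:
  k1 = f(0.000000, 2.340000) = -0.133200
  k2 = f(0.160000, 2.318688) = 0.055324
  k3 = f(0.160000, 2.348852) = 0.071009
  k4 = f(0.320000, 2.362723) = 0.248315
  u ← 2.340000 + (0.32/6)·(k1 + 2k2 + 2k3 + k4) = 2.359615
u(0.32) ≈ 2.3596

2.3596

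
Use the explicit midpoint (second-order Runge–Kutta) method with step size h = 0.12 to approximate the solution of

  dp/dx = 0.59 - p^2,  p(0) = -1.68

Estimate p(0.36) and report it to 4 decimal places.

Midpoint: k1 = f(x_n, p_n); k2 = f(x_n + h/2, p_n + (h/2)·k1); p_{n+1} = p_n + h·k2.
x=0.000000, p=-1.680000:
  k1 = f(0.000000, -1.680000) = -2.232400
  k2 = f(0.060000, -1.813944) = -2.700393
  p ← -1.680000 + 0.12·(-2.700393) = -2.004047
x=0.120000, p=-2.004047:
  k1 = f(0.120000, -2.004047) = -3.426205
  k2 = f(0.180000, -2.209619) = -4.292418
  p ← -2.004047 + 0.12·(-4.292418) = -2.519137
x=0.240000, p=-2.519137:
  k1 = f(0.240000, -2.519137) = -5.756053
  k2 = f(0.300000, -2.864500) = -7.615363
  p ← -2.519137 + 0.12·(-7.615363) = -3.432981
p(0.36) ≈ -3.4330

-3.4330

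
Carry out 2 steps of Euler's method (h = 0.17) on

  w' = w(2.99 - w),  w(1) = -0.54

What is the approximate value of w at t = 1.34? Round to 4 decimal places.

Euler: w_{n+1} = w_n + h·f(t_n, w_n).
t=1.000000, w=-0.540000: f=-1.906200 → w ← -0.540000 + 0.17·(-1.906200) = -0.864054
t=1.170000, w=-0.864054: f=-3.330111 → w ← -0.864054 + 0.17·(-3.330111) = -1.430173
w(1.34) ≈ -1.4302

-1.4302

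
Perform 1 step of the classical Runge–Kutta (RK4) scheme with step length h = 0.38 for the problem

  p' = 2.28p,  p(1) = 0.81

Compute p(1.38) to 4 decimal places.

RK4: k1 = f(t_n, p_n); k2 = f(t_n + h/2, p_n + (h/2)·k1); k3 = f(t_n + h/2, p_n + (h/2)·k2); k4 = f(t_n + h, p_n + h·k3); p_{n+1} = p_n + (h/6)·(k1 + 2k2 + 2k3 + k4).
t=1.000000, p=0.810000:
  k1 = f(1.000000, 0.810000) = 1.846800
  k2 = f(1.190000, 1.160892) = 2.646834
  k3 = f(1.190000, 1.312898) = 2.993408
  k4 = f(1.380000, 1.947495) = 4.440289
  p ← 0.810000 + (0.38/6)·(k1 + 2k2 + 2k3 + k4) = 1.922613
p(1.38) ≈ 1.9226

1.9226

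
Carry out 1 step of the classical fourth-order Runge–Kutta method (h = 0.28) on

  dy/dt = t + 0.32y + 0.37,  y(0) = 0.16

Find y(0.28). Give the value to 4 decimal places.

0.3238

RK4: k1 = f(t_n, y_n); k2 = f(t_n + h/2, y_n + (h/2)·k1); k3 = f(t_n + h/2, y_n + (h/2)·k2); k4 = f(t_n + h, y_n + h·k3); y_{n+1} = y_n + (h/6)·(k1 + 2k2 + 2k3 + k4).
t=0.000000, y=0.160000:
  k1 = f(0.000000, 0.160000) = 0.421200
  k2 = f(0.140000, 0.218968) = 0.580070
  k3 = f(0.140000, 0.241210) = 0.587187
  k4 = f(0.280000, 0.324412) = 0.753812
  y ← 0.160000 + (0.28/6)·(k1 + 2k2 + 2k3 + k4) = 0.323778
y(0.28) ≈ 0.3238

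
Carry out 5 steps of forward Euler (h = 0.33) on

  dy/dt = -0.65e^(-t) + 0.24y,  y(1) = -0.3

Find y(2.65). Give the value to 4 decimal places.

-0.7177

Euler: y_{n+1} = y_n + h·f(t_n, y_n).
t=1.000000, y=-0.300000: f=-0.311122 → y ← -0.300000 + 0.33·(-0.311122) = -0.402670
t=1.330000, y=-0.402670: f=-0.268551 → y ← -0.402670 + 0.33·(-0.268551) = -0.491292
t=1.660000, y=-0.491292: f=-0.241500 → y ← -0.491292 + 0.33·(-0.241500) = -0.570987
t=1.990000, y=-0.570987: f=-0.225889 → y ← -0.570987 + 0.33·(-0.225889) = -0.645530
t=2.320000, y=-0.645530: f=-0.218805 → y ← -0.645530 + 0.33·(-0.218805) = -0.717736
y(2.65) ≈ -0.7177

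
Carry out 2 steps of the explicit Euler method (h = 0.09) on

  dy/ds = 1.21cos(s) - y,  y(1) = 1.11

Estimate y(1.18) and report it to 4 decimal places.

1.0231

Euler: y_{n+1} = y_n + h·f(s_n, y_n).
s=1.000000, y=1.110000: f=-0.456234 → y ← 1.110000 + 0.09·(-0.456234) = 1.068939
s=1.090000, y=1.068939: f=-0.509332 → y ← 1.068939 + 0.09·(-0.509332) = 1.023099
y(1.18) ≈ 1.0231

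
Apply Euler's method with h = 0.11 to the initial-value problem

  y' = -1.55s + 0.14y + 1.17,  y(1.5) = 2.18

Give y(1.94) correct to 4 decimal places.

Euler: y_{n+1} = y_n + h·f(s_n, y_n).
s=1.500000, y=2.180000: f=-0.849800 → y ← 2.180000 + 0.11·(-0.849800) = 2.086522
s=1.610000, y=2.086522: f=-1.033387 → y ← 2.086522 + 0.11·(-1.033387) = 1.972849
s=1.720000, y=1.972849: f=-1.219801 → y ← 1.972849 + 0.11·(-1.219801) = 1.838671
s=1.830000, y=1.838671: f=-1.409086 → y ← 1.838671 + 0.11·(-1.409086) = 1.683672
y(1.94) ≈ 1.6837

1.6837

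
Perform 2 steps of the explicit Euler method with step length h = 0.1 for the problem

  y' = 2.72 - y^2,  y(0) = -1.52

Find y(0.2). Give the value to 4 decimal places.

Euler: y_{n+1} = y_n + h·f(t_n, y_n).
t=0.000000, y=-1.520000: f=0.409600 → y ← -1.520000 + 0.1·0.409600 = -1.479040
t=0.100000, y=-1.479040: f=0.532441 → y ← -1.479040 + 0.1·0.532441 = -1.425796
y(0.2) ≈ -1.4258

-1.4258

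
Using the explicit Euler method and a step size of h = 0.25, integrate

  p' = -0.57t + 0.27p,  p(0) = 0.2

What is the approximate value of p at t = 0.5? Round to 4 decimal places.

Euler: p_{n+1} = p_n + h·f(t_n, p_n).
t=0.000000, p=0.200000: f=0.054000 → p ← 0.200000 + 0.25·0.054000 = 0.213500
t=0.250000, p=0.213500: f=-0.084855 → p ← 0.213500 + 0.25·(-0.084855) = 0.192286
p(0.5) ≈ 0.1923

0.1923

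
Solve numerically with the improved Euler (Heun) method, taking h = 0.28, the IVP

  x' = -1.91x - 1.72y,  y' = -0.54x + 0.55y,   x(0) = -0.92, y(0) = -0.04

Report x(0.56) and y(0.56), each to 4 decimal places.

Heun on (x,y): k1 = f(t_n, state_n); k2 = f(t_n + h, state_n + h·k1); state_{n+1} = state_n + (h/2)·(k1 + k2).
0.000000: (-0.920000, -0.040000)
  k1 = (1.826000, 0.474800)
  predictor → (-0.408720, 0.092944)
  k2 = (0.620792, 0.271828)
  → (-0.577449, 0.064528)
0.280000: (-0.577449, 0.064528)
  k1 = (0.991940, 0.347313)
  predictor → (-0.299706, 0.161776)
  k2 = (0.294185, 0.250818)
  → (-0.397392, 0.148266)
(x(0.56), y(0.56)) ≈ (-0.3974, 0.1483)

-0.3974, 0.1483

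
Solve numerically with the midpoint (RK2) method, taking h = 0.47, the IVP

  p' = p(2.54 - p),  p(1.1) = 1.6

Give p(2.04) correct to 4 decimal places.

2.3582

Midpoint: k1 = f(t_n, p_n); k2 = f(t_n + h/2, p_n + (h/2)·k1); p_{n+1} = p_n + h·k2.
t=1.100000, p=1.600000:
  k1 = f(1.100000, 1.600000) = 1.504000
  k2 = f(1.335000, 1.953440) = 1.145810
  p ← 1.600000 + 0.47·1.145810 = 2.138531
t=1.570000, p=2.138531:
  k1 = f(1.570000, 2.138531) = 0.858555
  k2 = f(1.805000, 2.340291) = 0.467377
  p ← 2.138531 + 0.47·0.467377 = 2.358198
p(2.04) ≈ 2.3582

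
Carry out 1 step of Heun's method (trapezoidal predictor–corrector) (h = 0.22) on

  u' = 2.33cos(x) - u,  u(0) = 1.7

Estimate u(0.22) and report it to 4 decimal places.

1.8172

Heun: k1 = f(x_n, u_n); k2 = f(x_n + h, u_n + h·k1); u_{n+1} = u_n + (h/2)·(k1 + k2).
x=0.000000, u=1.700000:
  k1 = f(0.000000, 1.700000) = 0.630000
  k2 = f(0.220000, 1.838600) = 0.435241
  u ← 1.700000 + (0.22/2)·(0.630000 + 0.435241) = 1.817177
u(0.22) ≈ 1.8172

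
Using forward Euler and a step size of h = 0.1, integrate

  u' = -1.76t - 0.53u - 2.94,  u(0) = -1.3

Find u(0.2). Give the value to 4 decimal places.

-1.7559

Euler: u_{n+1} = u_n + h·f(t_n, u_n).
t=0.000000, u=-1.300000: f=-2.251000 → u ← -1.300000 + 0.1·(-2.251000) = -1.525100
t=0.100000, u=-1.525100: f=-2.307697 → u ← -1.525100 + 0.1·(-2.307697) = -1.755870
u(0.2) ≈ -1.7559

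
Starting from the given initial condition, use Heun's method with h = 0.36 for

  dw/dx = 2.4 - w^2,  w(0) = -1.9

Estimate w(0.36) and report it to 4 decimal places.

Heun: k1 = f(x_n, w_n); k2 = f(x_n + h, w_n + h·k1); w_{n+1} = w_n + (h/2)·(k1 + k2).
x=0.000000, w=-1.900000:
  k1 = f(0.000000, -1.900000) = -1.210000
  k2 = f(0.360000, -2.335600) = -3.055027
  w ← -1.900000 + (0.36/2)·(-1.210000 + (-3.055027)) = -2.667705
w(0.36) ≈ -2.6677

-2.6677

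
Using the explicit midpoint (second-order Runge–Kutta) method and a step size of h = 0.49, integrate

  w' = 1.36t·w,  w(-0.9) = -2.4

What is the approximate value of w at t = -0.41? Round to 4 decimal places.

-1.6666

Midpoint: k1 = f(t_n, w_n); k2 = f(t_n + h/2, w_n + (h/2)·k1); w_{n+1} = w_n + h·k2.
t=-0.900000, w=-2.400000:
  k1 = f(-0.900000, -2.400000) = 2.937600
  k2 = f(-0.655000, -1.680288) = 1.496801
  w ← -2.400000 + 0.49·1.496801 = -1.666568
w(-0.41) ≈ -1.6666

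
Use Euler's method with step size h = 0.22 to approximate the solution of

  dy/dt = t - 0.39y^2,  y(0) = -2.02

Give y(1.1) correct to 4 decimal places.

-5.5493

Euler: y_{n+1} = y_n + h·f(t_n, y_n).
t=0.000000, y=-2.020000: f=-1.591356 → y ← -2.020000 + 0.22·(-1.591356) = -2.370098
t=0.220000, y=-2.370098: f=-1.970773 → y ← -2.370098 + 0.22·(-1.970773) = -2.803668
t=0.440000, y=-2.803668: f=-2.625617 → y ← -2.803668 + 0.22·(-2.625617) = -3.381304
t=0.660000, y=-3.381304: f=-3.798955 → y ← -3.381304 + 0.22·(-3.798955) = -4.217074
t=0.880000, y=-4.217074: f=-6.055648 → y ← -4.217074 + 0.22·(-6.055648) = -5.549317
y(1.1) ≈ -5.5493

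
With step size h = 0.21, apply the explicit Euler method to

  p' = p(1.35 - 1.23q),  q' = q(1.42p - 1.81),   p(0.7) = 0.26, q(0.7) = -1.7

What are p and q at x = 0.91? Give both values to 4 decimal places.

0.4479, -1.1856

Euler on (p,q): p_{n+1} = p_n + h·p', q_{n+1} = q_n + h·q'.
0.700000: (0.260000, -1.700000); f=(0.894660, 2.449360) → (0.447879, -1.185634)
(p(0.91), q(0.91)) ≈ (0.4479, -1.1856)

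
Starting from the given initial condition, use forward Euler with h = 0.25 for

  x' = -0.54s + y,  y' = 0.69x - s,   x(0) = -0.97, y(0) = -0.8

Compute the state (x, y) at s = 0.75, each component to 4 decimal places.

-1.8210, -1.6060

Euler on (x,y): x_{n+1} = x_n + h·x', y_{n+1} = y_n + h·y'.
0.000000: (-0.970000, -0.800000); f=(-0.800000, -0.669300) → (-1.170000, -0.967325)
0.250000: (-1.170000, -0.967325); f=(-1.102325, -1.057300) → (-1.445581, -1.231650)
0.500000: (-1.445581, -1.231650); f=(-1.501650, -1.497451) → (-1.820994, -1.606013)
(x(0.75), y(0.75)) ≈ (-1.8210, -1.6060)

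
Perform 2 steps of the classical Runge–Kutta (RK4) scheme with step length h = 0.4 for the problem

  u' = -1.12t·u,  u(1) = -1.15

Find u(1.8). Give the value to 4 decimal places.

-0.3290

RK4: k1 = f(t_n, u_n); k2 = f(t_n + h/2, u_n + (h/2)·k1); k3 = f(t_n + h/2, u_n + (h/2)·k2); k4 = f(t_n + h, u_n + h·k3); u_{n+1} = u_n + (h/6)·(k1 + 2k2 + 2k3 + k4).
t=1.000000, u=-1.150000:
  k1 = f(1.000000, -1.150000) = 1.288000
  k2 = f(1.200000, -0.892400) = 1.199386
  k3 = f(1.200000, -0.910123) = 1.223205
  k4 = f(1.400000, -0.660718) = 1.036006
  u ← -1.150000 + (0.4/6)·(k1 + 2k2 + 2k3 + k4) = -0.672054
t=1.400000, u=-0.672054:
  k1 = f(1.400000, -0.672054) = 1.053781
  k2 = f(1.600000, -0.461298) = 0.826646
  k3 = f(1.600000, -0.506725) = 0.908051
  k4 = f(1.800000, -0.308834) = 0.622609
  u ← -0.672054 + (0.4/6)·(k1 + 2k2 + 2k3 + k4) = -0.329002
u(1.8) ≈ -0.3290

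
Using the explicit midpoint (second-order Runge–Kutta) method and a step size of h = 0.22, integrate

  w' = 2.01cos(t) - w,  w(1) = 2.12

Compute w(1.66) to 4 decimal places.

1.2870

Midpoint: k1 = f(t_n, w_n); k2 = f(t_n + h/2, w_n + (h/2)·k1); w_{n+1} = w_n + h·k2.
t=1.000000, w=2.120000:
  k1 = f(1.000000, 2.120000) = -1.033992
  k2 = f(1.110000, 2.006261) = -1.112491
  w ← 2.120000 + 0.22·(-1.112491) = 1.875252
t=1.220000, w=1.875252:
  k1 = f(1.220000, 1.875252) = -1.184524
  k2 = f(1.330000, 1.744954) = -1.265617
  w ← 1.875252 + 0.22·(-1.265617) = 1.596816
t=1.440000, w=1.596816:
  k1 = f(1.440000, 1.596816) = -1.334664
  k2 = f(1.550000, 1.450003) = -1.408205
  w ← 1.596816 + 0.22·(-1.408205) = 1.287011
w(1.66) ≈ 1.2870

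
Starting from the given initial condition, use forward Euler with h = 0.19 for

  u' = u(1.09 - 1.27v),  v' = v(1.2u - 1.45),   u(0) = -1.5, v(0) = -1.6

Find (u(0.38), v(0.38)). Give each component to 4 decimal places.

-3.2376, -0.1099

Euler on (u,v): u_{n+1} = u_n + h·u', v_{n+1} = v_n + h·v'.
0.000000: (-1.500000, -1.600000); f=(-4.683000, 5.200000) → (-2.389770, -0.612000)
0.190000: (-2.389770, -0.612000); f=(-4.462274, 2.642447) → (-3.237602, -0.109935)
(u(0.38), v(0.38)) ≈ (-3.2376, -0.1099)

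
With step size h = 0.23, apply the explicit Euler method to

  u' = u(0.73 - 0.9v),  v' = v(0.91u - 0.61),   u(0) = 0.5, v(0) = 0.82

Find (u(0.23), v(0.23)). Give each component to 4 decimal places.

Euler on (u,v): u_{n+1} = u_n + h·u', v_{n+1} = v_n + h·v'.
0.000000: (0.500000, 0.820000); f=(-0.004000, -0.127100) → (0.499080, 0.790767)
(u(0.23), v(0.23)) ≈ (0.4991, 0.7908)

0.4991, 0.7908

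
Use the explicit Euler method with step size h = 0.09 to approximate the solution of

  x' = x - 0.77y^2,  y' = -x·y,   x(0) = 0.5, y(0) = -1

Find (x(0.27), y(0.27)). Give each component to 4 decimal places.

Euler on (x,y): x_{n+1} = x_n + h·x', y_{n+1} = y_n + h·y'.
0.000000: (0.500000, -1.000000); f=(-0.270000, 0.500000) → (0.475700, -0.955000)
0.090000: (0.475700, -0.955000); f=(-0.226559, 0.454294) → (0.455310, -0.914114)
0.180000: (0.455310, -0.914114); f=(-0.188105, 0.416205) → (0.438380, -0.876655)
(x(0.27), y(0.27)) ≈ (0.4384, -0.8767)

0.4384, -0.8767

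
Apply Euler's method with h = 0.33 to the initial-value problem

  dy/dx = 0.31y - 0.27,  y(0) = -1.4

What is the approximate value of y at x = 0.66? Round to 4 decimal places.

Euler: y_{n+1} = y_n + h·f(x_n, y_n).
x=0.000000, y=-1.400000: f=-0.704000 → y ← -1.400000 + 0.33·(-0.704000) = -1.632320
x=0.330000, y=-1.632320: f=-0.776019 → y ← -1.632320 + 0.33·(-0.776019) = -1.888406
y(0.66) ≈ -1.8884

-1.8884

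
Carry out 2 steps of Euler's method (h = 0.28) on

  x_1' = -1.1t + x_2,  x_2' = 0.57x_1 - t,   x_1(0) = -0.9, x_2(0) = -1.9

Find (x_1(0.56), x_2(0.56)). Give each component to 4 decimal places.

-2.0905, -2.3506

Euler on (x_1,x_2): x_1_{n+1} = x_1_n + h·x_1', x_2_{n+1} = x_2_n + h·x_2'.
0.000000: (-0.900000, -1.900000); f=(-1.900000, -0.513000) → (-1.432000, -2.043640)
0.280000: (-1.432000, -2.043640); f=(-2.351640, -1.096240) → (-2.090459, -2.350587)
(x_1(0.56), x_2(0.56)) ≈ (-2.0905, -2.3506)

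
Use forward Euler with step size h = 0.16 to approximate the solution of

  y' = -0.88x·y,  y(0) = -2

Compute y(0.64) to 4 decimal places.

Euler: y_{n+1} = y_n + h·f(x_n, y_n).
x=0.000000, y=-2.000000: f=0.000000 → y ← -2.000000 + 0.16·0.000000 = -2.000000
x=0.160000, y=-2.000000: f=0.281600 → y ← -2.000000 + 0.16·0.281600 = -1.954944
x=0.320000, y=-1.954944: f=0.550512 → y ← -1.954944 + 0.16·0.550512 = -1.866862
x=0.480000, y=-1.866862: f=0.788563 → y ← -1.866862 + 0.16·0.788563 = -1.740692
y(0.64) ≈ -1.7407

-1.7407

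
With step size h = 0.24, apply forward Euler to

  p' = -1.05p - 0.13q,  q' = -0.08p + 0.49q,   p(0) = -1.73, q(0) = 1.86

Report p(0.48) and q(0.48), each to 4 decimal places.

Euler on (p,q): p_{n+1} = p_n + h·p', q_{n+1} = q_n + h·q'.
0.000000: (-1.730000, 1.860000); f=(1.574700, 1.049800) → (-1.352072, 2.111952)
0.240000: (-1.352072, 2.111952); f=(1.145122, 1.143022) → (-1.077243, 2.386277)
(p(0.48), q(0.48)) ≈ (-1.0772, 2.3863)

-1.0772, 2.3863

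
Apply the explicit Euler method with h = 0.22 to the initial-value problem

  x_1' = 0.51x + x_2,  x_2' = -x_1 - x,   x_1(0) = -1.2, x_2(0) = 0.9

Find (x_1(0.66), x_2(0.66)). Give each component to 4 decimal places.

-0.3779, 1.3979

Euler on (x_1,x_2): x_1_{n+1} = x_1_n + h·x_1', x_2_{n+1} = x_2_n + h·x_2'.
0.000000: (-1.200000, 0.900000); f=(0.900000, 1.200000) → (-1.002000, 1.164000)
0.220000: (-1.002000, 1.164000); f=(1.276200, 0.782000) → (-0.721236, 1.336040)
0.440000: (-0.721236, 1.336040); f=(1.560440, 0.281236) → (-0.377939, 1.397912)
(x_1(0.66), x_2(0.66)) ≈ (-0.3779, 1.3979)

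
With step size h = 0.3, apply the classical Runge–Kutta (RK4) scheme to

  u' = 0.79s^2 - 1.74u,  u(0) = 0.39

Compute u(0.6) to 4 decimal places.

0.1822

RK4: k1 = f(s_n, u_n); k2 = f(s_n + h/2, u_n + (h/2)·k1); k3 = f(s_n + h/2, u_n + (h/2)·k2); k4 = f(s_n + h, u_n + h·k3); u_{n+1} = u_n + (h/6)·(k1 + 2k2 + 2k3 + k4).
s=0.000000, u=0.390000:
  k1 = f(0.000000, 0.390000) = -0.678600
  k2 = f(0.150000, 0.288210) = -0.483710
  k3 = f(0.150000, 0.317443) = -0.534577
  k4 = f(0.300000, 0.229627) = -0.328451
  u ← 0.390000 + (0.3/6)·(k1 + 2k2 + 2k3 + k4) = 0.237819
s=0.300000, u=0.237819:
  k1 = f(0.300000, 0.237819) = -0.342705
  k2 = f(0.450000, 0.186413) = -0.164384
  k3 = f(0.450000, 0.213161) = -0.210925
  k4 = f(0.600000, 0.174541) = -0.019302
  u ← 0.237819 + (0.3/6)·(k1 + 2k2 + 2k3 + k4) = 0.182188
u(0.6) ≈ 0.1822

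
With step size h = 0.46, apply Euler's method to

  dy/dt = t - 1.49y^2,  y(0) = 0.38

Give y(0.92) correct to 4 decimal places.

Euler: y_{n+1} = y_n + h·f(t_n, y_n).
t=0.000000, y=0.380000: f=-0.215156 → y ← 0.380000 + 0.46·(-0.215156) = 0.281028
t=0.460000, y=0.281028: f=0.342324 → y ← 0.281028 + 0.46·0.342324 = 0.438497
y(0.92) ≈ 0.4385

0.4385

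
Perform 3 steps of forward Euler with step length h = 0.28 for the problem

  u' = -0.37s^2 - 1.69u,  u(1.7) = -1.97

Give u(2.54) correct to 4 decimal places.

-1.1142

Euler: u_{n+1} = u_n + h·f(s_n, u_n).
s=1.700000, u=-1.970000: f=2.260000 → u ← -1.970000 + 0.28·2.260000 = -1.337200
s=1.980000, u=-1.337200: f=0.809320 → u ← -1.337200 + 0.28·0.809320 = -1.110590
s=2.260000, u=-1.110590: f=-0.012914 → u ← -1.110590 + 0.28·(-0.012914) = -1.114206
u(2.54) ≈ -1.1142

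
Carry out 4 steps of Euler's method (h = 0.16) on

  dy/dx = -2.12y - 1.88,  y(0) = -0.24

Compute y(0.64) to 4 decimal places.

-0.7635

Euler: y_{n+1} = y_n + h·f(x_n, y_n).
x=0.000000, y=-0.240000: f=-1.371200 → y ← -0.240000 + 0.16·(-1.371200) = -0.459392
x=0.160000, y=-0.459392: f=-0.906089 → y ← -0.459392 + 0.16·(-0.906089) = -0.604366
x=0.320000, y=-0.604366: f=-0.598744 → y ← -0.604366 + 0.16·(-0.598744) = -0.700165
x=0.480000, y=-0.700165: f=-0.395650 → y ← -0.700165 + 0.16·(-0.395650) = -0.763469
y(0.64) ≈ -0.7635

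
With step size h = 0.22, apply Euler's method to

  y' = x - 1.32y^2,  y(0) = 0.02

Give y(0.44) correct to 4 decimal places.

0.0682

Euler: y_{n+1} = y_n + h·f(x_n, y_n).
x=0.000000, y=0.020000: f=-0.000528 → y ← 0.020000 + 0.22·(-0.000528) = 0.019884
x=0.220000, y=0.019884: f=0.219478 → y ← 0.019884 + 0.22·0.219478 = 0.068169
y(0.44) ≈ 0.0682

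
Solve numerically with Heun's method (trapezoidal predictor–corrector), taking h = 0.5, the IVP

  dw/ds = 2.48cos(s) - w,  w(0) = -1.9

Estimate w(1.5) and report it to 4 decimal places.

0.4605

Heun: k1 = f(s_n, w_n); k2 = f(s_n + h, w_n + h·k1); w_{n+1} = w_n + (h/2)·(k1 + k2).
s=0.000000, w=-1.900000:
  k1 = f(0.000000, -1.900000) = 4.380000
  k2 = f(0.500000, 0.290000) = 1.886405
  w ← -1.900000 + (0.5/2)·(4.380000 + 1.886405) = -0.333399
s=0.500000, w=-0.333399:
  k1 = f(0.500000, -0.333399) = 2.509804
  k2 = f(1.000000, 0.921503) = 0.418447
  w ← -0.333399 + (0.5/2)·(2.509804 + 0.418447) = 0.398664
s=1.000000, w=0.398664:
  k1 = f(1.000000, 0.398664) = 0.941286
  k2 = f(1.500000, 0.869307) = -0.693878
  w ← 0.398664 + (0.5/2)·(0.941286 + (-0.693878)) = 0.460516
w(1.5) ≈ 0.4605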